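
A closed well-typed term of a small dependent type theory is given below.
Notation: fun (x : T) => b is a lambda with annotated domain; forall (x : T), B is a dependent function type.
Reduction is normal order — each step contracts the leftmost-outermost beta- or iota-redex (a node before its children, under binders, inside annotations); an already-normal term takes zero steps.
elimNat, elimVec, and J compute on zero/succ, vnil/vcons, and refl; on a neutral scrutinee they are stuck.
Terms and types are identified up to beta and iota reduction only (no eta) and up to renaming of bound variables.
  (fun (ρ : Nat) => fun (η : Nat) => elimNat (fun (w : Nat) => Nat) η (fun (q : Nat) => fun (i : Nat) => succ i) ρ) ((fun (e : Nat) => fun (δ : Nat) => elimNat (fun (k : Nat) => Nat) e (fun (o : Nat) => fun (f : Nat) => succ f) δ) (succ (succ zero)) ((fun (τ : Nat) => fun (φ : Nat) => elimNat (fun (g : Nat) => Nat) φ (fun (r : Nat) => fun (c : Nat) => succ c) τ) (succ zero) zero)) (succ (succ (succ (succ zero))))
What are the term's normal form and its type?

resulting normal form:
  succ (succ (succ (succ (succ (succ (succ zero))))))
type:
  Nat
observation: contracting a beta-redex first, the term normalizes in 24 steps.


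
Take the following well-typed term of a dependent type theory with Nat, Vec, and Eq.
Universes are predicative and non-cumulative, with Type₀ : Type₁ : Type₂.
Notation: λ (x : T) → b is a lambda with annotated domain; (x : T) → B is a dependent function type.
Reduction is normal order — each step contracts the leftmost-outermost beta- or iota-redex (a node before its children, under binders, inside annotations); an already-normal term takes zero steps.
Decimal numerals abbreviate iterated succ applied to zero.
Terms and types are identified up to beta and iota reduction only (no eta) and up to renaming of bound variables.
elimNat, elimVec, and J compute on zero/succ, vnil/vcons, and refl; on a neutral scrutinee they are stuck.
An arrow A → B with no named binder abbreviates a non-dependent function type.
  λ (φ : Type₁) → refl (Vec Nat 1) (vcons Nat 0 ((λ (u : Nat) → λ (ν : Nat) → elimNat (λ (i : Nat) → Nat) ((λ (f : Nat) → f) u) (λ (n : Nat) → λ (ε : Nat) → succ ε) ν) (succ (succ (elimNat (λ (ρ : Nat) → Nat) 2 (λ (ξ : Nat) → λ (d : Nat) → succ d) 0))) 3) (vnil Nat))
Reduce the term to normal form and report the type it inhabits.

normal form:
  λ (φ : Type₁) → refl (Vec Nat 1) (vcons Nat 0 7 (vnil Nat))
inferred type:
  Type₁ → Eq (Vec Nat 1) (vcons Nat 0 7 (vnil Nat)) (vcons Nat 0 7 (vnil Nat))
observation: the term reaches its normal form after 14 normal-order steps.


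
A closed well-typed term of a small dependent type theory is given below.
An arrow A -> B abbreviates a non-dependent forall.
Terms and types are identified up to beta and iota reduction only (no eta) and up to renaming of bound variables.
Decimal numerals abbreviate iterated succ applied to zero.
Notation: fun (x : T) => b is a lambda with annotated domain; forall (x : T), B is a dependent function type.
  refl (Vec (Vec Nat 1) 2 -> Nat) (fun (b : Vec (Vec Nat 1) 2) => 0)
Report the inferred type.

the term's type:
  Eq (Vec (Vec Nat 1) 2 -> Nat) (fun (b : Vec (Vec Nat 1) 2) => 0) (fun (y : Vec (Vec Nat 1) 2) => 0)


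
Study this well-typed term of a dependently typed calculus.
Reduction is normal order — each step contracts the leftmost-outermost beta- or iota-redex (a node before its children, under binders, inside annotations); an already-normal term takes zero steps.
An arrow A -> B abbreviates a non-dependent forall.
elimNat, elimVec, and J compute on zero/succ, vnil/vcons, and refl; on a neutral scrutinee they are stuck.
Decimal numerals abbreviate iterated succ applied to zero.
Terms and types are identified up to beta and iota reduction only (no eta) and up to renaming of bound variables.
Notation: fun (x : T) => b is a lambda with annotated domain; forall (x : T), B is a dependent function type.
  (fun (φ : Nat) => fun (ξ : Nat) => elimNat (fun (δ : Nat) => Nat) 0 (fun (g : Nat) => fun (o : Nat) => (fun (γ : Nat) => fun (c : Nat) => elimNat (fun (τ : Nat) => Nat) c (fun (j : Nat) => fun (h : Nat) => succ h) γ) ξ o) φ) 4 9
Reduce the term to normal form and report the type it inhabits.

reduced normal form:
  36
the term's type:
  Nat


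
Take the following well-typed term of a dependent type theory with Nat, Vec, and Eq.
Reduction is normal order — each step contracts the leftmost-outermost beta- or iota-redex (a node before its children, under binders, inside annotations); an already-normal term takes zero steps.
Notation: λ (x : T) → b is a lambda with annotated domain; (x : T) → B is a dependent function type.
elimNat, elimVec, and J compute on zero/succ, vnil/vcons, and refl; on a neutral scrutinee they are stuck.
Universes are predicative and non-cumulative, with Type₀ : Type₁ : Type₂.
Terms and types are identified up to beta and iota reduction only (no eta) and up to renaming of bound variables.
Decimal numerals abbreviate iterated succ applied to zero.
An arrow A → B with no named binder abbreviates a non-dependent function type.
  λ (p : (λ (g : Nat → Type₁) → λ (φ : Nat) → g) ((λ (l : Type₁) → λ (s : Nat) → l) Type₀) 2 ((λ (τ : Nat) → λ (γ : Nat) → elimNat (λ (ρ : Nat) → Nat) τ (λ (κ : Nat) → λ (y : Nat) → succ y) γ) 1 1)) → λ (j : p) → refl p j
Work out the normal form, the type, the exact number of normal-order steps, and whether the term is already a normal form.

normal form:
  λ (p : Type₀) → λ (g : p) → refl p g
the term's type:
  (p : Type₀) → (g : p) → Eq p g g
normal-order step count: 4
started in normal form: no
first redex: a beta-redex


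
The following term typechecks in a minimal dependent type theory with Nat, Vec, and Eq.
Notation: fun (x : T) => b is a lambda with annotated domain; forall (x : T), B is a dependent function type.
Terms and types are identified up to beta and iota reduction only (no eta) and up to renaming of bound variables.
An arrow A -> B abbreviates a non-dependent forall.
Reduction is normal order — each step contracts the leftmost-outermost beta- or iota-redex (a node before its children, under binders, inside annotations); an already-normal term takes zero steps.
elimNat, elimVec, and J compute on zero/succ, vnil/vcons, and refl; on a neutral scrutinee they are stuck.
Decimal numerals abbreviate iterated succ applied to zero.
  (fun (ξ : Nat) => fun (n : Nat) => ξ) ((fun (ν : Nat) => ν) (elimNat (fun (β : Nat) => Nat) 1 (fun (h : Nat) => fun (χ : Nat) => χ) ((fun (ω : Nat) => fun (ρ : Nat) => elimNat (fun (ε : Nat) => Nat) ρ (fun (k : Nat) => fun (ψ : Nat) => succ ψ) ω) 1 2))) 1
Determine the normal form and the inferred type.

reduced normal form:
  1
type:
  Nat


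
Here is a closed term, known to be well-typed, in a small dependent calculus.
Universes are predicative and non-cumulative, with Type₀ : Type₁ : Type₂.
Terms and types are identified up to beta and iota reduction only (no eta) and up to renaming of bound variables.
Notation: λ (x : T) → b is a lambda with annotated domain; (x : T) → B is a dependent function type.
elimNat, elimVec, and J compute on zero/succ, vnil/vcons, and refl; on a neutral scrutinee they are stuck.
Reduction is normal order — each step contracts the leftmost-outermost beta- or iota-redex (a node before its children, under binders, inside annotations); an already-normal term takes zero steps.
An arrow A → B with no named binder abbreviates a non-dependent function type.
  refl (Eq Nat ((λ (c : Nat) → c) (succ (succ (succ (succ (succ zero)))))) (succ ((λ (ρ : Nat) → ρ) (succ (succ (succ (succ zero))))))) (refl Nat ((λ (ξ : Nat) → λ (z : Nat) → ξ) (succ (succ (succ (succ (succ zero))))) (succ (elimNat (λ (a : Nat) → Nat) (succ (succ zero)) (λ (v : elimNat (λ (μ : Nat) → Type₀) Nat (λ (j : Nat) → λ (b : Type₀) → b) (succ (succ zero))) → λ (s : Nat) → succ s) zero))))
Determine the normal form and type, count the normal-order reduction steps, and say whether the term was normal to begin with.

normal form:
  refl (Eq Nat (succ (succ (succ (succ (succ zero))))) (succ (succ (succ (succ (succ zero)))))) (refl Nat (succ (succ (succ (succ (succ zero))))))
type:
  Eq (Eq Nat (succ (succ (succ (succ (succ zero))))) (succ (succ (succ (succ (succ zero)))))) (refl Nat (succ (succ (succ (succ (succ zero)))))) (refl Nat (succ (succ (succ (succ (succ zero))))))
normal-order step count: 4
started in normal form: no
first contracted redex: a beta-redex


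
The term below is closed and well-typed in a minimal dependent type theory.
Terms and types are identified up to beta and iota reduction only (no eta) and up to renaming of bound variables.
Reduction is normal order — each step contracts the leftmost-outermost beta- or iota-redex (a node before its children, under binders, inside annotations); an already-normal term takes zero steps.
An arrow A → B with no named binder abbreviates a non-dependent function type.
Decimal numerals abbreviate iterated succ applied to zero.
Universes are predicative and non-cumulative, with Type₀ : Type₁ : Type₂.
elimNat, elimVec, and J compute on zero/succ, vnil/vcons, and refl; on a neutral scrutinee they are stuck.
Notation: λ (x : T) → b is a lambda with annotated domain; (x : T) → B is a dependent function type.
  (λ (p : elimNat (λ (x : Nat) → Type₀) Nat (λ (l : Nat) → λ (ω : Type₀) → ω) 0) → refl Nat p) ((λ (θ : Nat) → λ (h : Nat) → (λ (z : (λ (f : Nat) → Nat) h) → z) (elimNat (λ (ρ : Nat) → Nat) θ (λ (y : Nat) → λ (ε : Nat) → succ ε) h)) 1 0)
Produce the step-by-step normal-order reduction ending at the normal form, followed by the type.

normal-order reduction sequence:
  (λ (p : elimNat (λ (x : Nat) → Type₀) Nat (λ (l : Nat) → λ (ω : Type₀) → ω) 0) → refl Nat p) ((λ (θ : Nat) → λ (h : Nat) → (λ (z : (λ (f : Nat) → Nat) h) → z) (elimNat (λ (ρ : Nat) → Nat) θ (λ (y : Nat) → λ (ε : Nat) → succ ε) h)) 1 0)
  ~> refl Nat ((λ (p : Nat) → λ (x : Nat) → (λ (l : (λ (ω : Nat) → Nat) x) → l) (elimNat (λ (θ : Nat) → Nat) p (λ (h : Nat) → λ (z : Nat) → succ z) x)) 1 0)
  ~> refl Nat ((λ (p : Nat) → (λ (x : (λ (l : Nat) → Nat) p) → x) (elimNat (λ (ω : Nat) → Nat) 1 (λ (θ : Nat) → λ (h : Nat) → succ h) p)) 0)
  ~> refl Nat ((λ (p : (λ (x : Nat) → Nat) 0) → p) (elimNat (λ (l : Nat) → Nat) 1 (λ (ω : Nat) → λ (θ : Nat) → succ θ) 0))
  ~> refl Nat (elimNat (λ (p : Nat) → Nat) 1 (λ (x : Nat) → λ (l : Nat) → succ l) 0)
  ~> refl Nat 1
inferred type:
  Eq Nat 1 1


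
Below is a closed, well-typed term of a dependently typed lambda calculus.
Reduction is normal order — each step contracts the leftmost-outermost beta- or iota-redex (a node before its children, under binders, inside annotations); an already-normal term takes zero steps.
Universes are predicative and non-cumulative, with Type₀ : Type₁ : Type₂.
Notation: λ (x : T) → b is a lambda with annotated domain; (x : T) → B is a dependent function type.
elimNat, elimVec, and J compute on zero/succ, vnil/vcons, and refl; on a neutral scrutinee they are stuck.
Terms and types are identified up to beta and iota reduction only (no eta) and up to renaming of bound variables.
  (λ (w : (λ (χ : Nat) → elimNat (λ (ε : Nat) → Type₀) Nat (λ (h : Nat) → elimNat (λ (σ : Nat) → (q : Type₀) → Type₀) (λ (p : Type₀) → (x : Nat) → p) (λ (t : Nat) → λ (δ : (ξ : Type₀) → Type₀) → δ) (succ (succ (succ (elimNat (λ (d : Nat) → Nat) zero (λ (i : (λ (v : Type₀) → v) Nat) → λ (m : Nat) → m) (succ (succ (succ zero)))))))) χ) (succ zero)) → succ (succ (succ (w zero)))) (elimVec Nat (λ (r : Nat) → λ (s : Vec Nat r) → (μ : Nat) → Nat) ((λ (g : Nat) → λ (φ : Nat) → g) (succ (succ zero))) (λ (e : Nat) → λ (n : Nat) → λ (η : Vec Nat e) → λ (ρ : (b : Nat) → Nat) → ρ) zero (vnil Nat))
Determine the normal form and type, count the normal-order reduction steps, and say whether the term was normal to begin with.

resulting normal form:
  succ (succ (succ (succ (succ zero))))
inferred type:
  Nat
steps to reach normal form (normal order): 4
already normal: no
first redex: a beta-redex


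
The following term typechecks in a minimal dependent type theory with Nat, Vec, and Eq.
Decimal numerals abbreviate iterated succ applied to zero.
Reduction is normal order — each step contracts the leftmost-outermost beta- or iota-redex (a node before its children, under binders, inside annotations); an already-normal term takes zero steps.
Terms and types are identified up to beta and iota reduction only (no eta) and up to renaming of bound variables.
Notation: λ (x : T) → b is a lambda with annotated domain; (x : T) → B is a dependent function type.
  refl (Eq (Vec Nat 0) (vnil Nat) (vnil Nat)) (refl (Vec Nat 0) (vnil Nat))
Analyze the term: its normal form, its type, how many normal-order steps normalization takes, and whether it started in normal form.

normal form:
  refl (Eq (Vec Nat 0) (vnil Nat) (vnil Nat)) (refl (Vec Nat 0) (vnil Nat))
the term's type:
  Eq (Eq (Vec Nat 0) (vnil Nat) (vnil Nat)) (refl (Vec Nat 0) (vnil Nat)) (refl (Vec Nat 0) (vnil Nat))
reduction steps (normal order): 0
term was already normal: yes


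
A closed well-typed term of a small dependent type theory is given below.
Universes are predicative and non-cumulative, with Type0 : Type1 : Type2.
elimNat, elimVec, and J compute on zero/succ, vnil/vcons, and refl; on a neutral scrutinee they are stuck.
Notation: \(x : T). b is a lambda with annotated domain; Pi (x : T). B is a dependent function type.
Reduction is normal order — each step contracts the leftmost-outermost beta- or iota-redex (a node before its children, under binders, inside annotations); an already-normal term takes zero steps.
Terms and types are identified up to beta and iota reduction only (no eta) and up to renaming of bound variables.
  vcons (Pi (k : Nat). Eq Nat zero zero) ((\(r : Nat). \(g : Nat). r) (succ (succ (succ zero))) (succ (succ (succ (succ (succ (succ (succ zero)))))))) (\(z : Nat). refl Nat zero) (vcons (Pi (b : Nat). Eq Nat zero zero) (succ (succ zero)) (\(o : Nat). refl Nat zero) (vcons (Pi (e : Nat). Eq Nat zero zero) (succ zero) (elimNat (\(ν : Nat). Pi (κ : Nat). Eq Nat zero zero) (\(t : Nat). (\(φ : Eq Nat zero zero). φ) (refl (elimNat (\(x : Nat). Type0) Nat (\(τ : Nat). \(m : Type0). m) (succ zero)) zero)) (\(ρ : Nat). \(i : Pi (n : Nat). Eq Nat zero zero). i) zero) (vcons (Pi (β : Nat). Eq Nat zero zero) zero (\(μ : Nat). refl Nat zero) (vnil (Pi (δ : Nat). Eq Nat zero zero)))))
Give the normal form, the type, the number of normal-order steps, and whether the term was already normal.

resulting normal form:
  vcons (Pi (k : Nat). Eq Nat zero zero) (succ (succ (succ zero))) (\(r : Nat). refl Nat zero) (vcons (Pi (g : Nat). Eq Nat zero zero) (succ (succ zero)) (\(z : Nat). refl Nat zero) (vcons (Pi (b : Nat). Eq Nat zero zero) (succ zero) (\(o : Nat). refl Nat zero) (vcons (Pi (e : Nat). Eq Nat zero zero) zero (\(ν : Nat). refl Nat zero) (vnil (Pi (κ : Nat). Eq Nat zero zero)))))
the term's type:
  Vec (Pi (k : Nat). Eq Nat zero zero) (succ (succ (succ (succ zero))))
reduction steps (normal order): 8
term was already normal: no
first redex: a beta-redex


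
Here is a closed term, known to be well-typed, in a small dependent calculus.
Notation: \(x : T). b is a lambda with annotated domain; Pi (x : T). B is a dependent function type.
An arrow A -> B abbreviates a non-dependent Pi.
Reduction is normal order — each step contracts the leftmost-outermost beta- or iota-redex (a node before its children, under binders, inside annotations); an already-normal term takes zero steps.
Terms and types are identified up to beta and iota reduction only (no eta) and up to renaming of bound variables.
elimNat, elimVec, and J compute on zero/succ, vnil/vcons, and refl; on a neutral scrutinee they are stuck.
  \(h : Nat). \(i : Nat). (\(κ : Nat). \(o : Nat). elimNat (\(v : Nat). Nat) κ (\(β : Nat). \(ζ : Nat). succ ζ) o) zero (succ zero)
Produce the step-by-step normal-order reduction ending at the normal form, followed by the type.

normal-order reduction:
  \(h : Nat). \(i : Nat). (\(κ : Nat). \(o : Nat). elimNat (\(v : Nat). Nat) κ (\(β : Nat). \(ζ : Nat). succ ζ) o) zero (succ zero)
  ~> \(h : Nat). \(i : Nat). (\(κ : Nat). elimNat (\(o : Nat). Nat) zero (\(v : Nat). \(β : Nat). succ β) κ) (succ zero)
  ~> \(h : Nat). \(i : Nat). elimNat (\(κ : Nat). Nat) zero (\(o : Nat). \(v : Nat). succ v) (succ zero)
  ~> \(h : Nat). \(i : Nat). (\(κ : Nat). \(o : Nat). succ o) zero (elimNat (\(v : Nat). Nat) zero (\(β : Nat). \(ζ : Nat). succ ζ) zero)
  ~> \(h : Nat). \(i : Nat). (\(κ : Nat). succ κ) (elimNat (\(o : Nat). Nat) zero (\(v : Nat). \(β : Nat). succ β) zero)
  ~> \(h : Nat). \(i : Nat). succ (elimNat (\(κ : Nat). Nat) zero (\(o : Nat). \(v : Nat). succ v) zero)
  ~> \(h : Nat). \(i : Nat). succ zero
inferred type:
  Nat -> Nat -> Nat


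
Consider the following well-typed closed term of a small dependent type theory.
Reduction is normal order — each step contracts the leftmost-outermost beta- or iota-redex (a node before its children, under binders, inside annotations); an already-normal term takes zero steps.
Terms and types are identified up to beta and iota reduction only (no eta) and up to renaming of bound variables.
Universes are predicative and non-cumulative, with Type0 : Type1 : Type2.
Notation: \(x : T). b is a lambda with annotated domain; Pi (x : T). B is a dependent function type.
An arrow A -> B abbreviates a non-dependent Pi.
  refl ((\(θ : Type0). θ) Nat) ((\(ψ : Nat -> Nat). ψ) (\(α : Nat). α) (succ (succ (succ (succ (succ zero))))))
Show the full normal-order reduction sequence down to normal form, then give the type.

normal-order reduction sequence:
  refl ((\(θ : Type0). θ) Nat) ((\(ψ : Nat -> Nat). ψ) (\(α : Nat). α) (succ (succ (succ (succ (succ zero))))))
  ~> refl Nat ((\(θ : Nat -> Nat). θ) (\(ψ : Nat). ψ) (succ (succ (succ (succ (succ zero))))))
  ~> refl Nat ((\(θ : Nat). θ) (succ (succ (succ (succ (succ zero))))))
  ~> refl Nat (succ (succ (succ (succ (succ zero)))))
the term's type:
  Eq Nat (succ (succ (succ (succ (succ zero))))) (succ (succ (succ (succ (succ zero)))))


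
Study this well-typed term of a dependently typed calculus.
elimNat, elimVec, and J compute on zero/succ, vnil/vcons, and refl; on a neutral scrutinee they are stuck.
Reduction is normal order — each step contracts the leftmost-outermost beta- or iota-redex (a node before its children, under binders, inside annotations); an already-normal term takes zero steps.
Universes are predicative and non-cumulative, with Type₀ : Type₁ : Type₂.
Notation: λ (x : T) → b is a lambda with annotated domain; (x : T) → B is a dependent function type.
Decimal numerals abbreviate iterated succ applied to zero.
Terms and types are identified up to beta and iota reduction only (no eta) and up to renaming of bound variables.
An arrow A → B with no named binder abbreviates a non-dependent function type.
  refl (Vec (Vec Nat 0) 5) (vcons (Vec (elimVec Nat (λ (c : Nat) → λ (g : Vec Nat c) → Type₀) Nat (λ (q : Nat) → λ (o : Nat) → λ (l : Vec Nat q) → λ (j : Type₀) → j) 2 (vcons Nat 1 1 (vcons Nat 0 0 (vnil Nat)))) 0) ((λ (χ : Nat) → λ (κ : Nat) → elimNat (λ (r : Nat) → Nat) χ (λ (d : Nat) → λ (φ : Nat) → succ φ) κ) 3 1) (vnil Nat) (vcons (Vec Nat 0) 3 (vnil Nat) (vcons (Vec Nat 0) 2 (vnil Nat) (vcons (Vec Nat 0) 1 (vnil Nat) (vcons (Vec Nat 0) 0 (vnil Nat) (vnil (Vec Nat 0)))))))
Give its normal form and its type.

resulting normal form:
  refl (Vec (Vec Nat 0) 5) (vcons (Vec Nat 0) 4 (vnil Nat) (vcons (Vec Nat 0) 3 (vnil Nat) (vcons (Vec Nat 0) 2 (vnil Nat) (vcons (Vec Nat 0) 1 (vnil Nat) (vcons (Vec Nat 0) 0 (vnil Nat) (vnil (Vec Nat 0)))))))
type:
  Eq (Vec (Vec Nat 0) 5) (vcons (Vec Nat 0) 4 (vnil Nat) (vcons (Vec Nat 0) 3 (vnil Nat) (vcons (Vec Nat 0) 2 (vnil Nat) (vcons (Vec Nat 0) 1 (vnil Nat) (vcons (Vec Nat 0) 0 (vnil Nat) (vnil (Vec Nat 0))))))) (vcons (Vec Nat 0) 4 (vnil Nat) (vcons (Vec Nat 0) 3 (vnil Nat) (vcons (Vec Nat 0) 2 (vnil Nat) (vcons (Vec Nat 0) 1 (vnil Nat) (vcons (Vec Nat 0) 0 (vnil Nat) (vnil (Vec Nat 0)))))))
observation: the leftmost-outermost redex is an elimVec iota-redex, and normalization takes 17 steps.


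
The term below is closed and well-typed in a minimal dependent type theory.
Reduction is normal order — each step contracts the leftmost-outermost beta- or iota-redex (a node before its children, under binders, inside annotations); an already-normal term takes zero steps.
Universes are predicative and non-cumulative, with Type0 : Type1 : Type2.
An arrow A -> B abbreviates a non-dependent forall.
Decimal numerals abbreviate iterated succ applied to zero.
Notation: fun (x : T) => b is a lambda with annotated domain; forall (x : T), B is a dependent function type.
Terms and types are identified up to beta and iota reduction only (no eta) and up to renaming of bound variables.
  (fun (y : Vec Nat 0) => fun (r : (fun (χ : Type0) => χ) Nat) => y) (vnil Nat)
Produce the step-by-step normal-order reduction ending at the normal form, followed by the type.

reduction (normal order):
  (fun (y : Vec Nat 0) => fun (r : (fun (χ : Type0) => χ) Nat) => y) (vnil Nat)
  ~> fun (y : (fun (r : Type0) => r) Nat) => vnil Nat
  ~> fun (y : Nat) => vnil Nat
type:
  Nat -> Vec Nat 0


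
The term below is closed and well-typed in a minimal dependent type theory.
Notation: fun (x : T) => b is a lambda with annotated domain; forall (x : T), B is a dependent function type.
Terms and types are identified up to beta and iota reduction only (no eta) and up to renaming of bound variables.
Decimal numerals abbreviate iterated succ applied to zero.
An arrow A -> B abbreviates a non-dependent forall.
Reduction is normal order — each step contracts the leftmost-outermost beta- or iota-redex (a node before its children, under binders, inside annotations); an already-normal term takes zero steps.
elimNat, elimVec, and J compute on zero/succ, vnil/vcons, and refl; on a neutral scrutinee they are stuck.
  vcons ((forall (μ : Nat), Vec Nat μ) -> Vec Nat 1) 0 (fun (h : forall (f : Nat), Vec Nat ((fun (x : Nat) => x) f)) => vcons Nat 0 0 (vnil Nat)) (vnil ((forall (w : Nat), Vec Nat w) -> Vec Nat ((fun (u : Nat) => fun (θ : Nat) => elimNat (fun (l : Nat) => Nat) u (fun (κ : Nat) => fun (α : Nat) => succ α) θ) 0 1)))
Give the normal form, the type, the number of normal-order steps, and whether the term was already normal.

reduced normal form:
  vcons ((forall (μ : Nat), Vec Nat μ) -> Vec Nat 1) 0 (fun (h : forall (f : Nat), Vec Nat f) => vcons Nat 0 0 (vnil Nat)) (vnil ((forall (x : Nat), Vec Nat x) -> Vec Nat 1))
the term's type:
  Vec ((forall (μ : Nat), Vec Nat μ) -> Vec Nat 1) 1
steps to reach normal form (normal order): 7
started in normal form: no
first redex: a beta-redex


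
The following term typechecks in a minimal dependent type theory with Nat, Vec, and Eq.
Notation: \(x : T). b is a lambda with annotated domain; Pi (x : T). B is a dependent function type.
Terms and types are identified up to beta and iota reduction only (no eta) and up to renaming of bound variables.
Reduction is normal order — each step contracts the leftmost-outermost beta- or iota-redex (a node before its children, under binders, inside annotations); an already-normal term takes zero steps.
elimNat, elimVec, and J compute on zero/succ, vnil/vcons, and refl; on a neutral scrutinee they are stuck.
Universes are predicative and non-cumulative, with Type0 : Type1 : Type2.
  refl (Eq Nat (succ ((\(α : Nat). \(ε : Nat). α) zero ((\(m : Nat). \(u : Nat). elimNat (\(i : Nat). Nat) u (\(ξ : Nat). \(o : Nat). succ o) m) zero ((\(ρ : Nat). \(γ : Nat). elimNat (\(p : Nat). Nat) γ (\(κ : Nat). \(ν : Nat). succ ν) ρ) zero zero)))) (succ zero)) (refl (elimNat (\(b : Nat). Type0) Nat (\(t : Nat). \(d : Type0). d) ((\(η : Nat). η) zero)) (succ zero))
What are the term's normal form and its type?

reduced normal form:
  refl (Eq Nat (succ zero) (succ zero)) (refl Nat (succ zero))
inferred type:
  Eq (Eq Nat (succ zero) (succ zero)) (refl Nat (succ zero)) (refl Nat (succ zero))
observation: the term reaches its normal form after 4 normal-order steps.


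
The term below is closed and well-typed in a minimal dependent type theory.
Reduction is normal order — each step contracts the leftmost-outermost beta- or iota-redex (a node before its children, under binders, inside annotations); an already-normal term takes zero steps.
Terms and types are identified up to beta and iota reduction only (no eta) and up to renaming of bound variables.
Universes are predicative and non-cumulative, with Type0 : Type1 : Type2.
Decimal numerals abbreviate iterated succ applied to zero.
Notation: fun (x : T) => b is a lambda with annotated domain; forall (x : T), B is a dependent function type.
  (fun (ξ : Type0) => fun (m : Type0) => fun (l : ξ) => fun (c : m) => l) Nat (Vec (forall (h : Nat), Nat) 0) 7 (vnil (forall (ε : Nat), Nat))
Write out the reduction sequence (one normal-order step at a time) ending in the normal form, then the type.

normal-order reduction sequence:
  (fun (ξ : Type0) => fun (m : Type0) => fun (l : ξ) => fun (c : m) => l) Nat (Vec (forall (h : Nat), Nat) 0) 7 (vnil (forall (ε : Nat), Nat))
  ~> (fun (ξ : Type0) => fun (m : Nat) => fun (l : ξ) => m) (Vec (forall (c : Nat), Nat) 0) 7 (vnil (forall (h : Nat), Nat))
  ~> (fun (ξ : Nat) => fun (m : Vec (forall (l : Nat), Nat) 0) => ξ) 7 (vnil (forall (c : Nat), Nat))
  ~> (fun (ξ : Vec (forall (m : Nat), Nat) 0) => 7) (vnil (forall (l : Nat), Nat))
  ~> 7
type:
  Nat


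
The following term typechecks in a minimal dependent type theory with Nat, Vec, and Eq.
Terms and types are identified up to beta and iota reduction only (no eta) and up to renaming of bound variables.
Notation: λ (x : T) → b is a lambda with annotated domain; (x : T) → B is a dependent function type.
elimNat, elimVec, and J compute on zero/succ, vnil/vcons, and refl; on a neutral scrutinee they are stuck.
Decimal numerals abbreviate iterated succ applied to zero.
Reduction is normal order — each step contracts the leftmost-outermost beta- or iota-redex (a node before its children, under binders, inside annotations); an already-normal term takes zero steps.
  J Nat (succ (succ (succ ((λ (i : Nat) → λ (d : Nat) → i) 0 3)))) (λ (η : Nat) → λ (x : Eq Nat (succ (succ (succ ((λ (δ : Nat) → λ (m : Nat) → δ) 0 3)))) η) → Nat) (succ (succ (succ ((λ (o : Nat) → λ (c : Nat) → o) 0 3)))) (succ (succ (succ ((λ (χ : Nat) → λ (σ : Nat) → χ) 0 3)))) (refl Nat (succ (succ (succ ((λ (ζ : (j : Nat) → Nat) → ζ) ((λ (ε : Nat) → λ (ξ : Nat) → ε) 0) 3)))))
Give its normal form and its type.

reduced normal form:
  3
type:
  Nat


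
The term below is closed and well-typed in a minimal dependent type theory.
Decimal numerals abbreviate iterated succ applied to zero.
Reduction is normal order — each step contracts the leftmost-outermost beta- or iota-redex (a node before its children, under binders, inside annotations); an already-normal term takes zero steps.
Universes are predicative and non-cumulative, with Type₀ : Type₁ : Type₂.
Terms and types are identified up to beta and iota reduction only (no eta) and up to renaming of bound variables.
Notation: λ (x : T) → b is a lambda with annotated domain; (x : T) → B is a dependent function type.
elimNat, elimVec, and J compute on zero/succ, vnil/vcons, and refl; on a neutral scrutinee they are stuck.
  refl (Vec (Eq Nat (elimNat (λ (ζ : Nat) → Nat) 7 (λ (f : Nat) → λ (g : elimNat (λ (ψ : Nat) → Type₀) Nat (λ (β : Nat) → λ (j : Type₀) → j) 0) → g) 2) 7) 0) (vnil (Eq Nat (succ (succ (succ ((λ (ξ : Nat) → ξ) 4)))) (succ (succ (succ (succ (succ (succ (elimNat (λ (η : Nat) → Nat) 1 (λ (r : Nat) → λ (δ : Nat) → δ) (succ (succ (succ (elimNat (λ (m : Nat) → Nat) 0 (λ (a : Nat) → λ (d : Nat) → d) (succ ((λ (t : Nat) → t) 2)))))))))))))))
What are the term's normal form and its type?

normal form:
  refl (Vec (Eq Nat 7 7) 0) (vnil (Eq Nat 7 7))
the term's type:
  Eq (Vec (Eq Nat 7 7) 0) (vnil (Eq Nat 7 7)) (vnil (Eq Nat 7 7))


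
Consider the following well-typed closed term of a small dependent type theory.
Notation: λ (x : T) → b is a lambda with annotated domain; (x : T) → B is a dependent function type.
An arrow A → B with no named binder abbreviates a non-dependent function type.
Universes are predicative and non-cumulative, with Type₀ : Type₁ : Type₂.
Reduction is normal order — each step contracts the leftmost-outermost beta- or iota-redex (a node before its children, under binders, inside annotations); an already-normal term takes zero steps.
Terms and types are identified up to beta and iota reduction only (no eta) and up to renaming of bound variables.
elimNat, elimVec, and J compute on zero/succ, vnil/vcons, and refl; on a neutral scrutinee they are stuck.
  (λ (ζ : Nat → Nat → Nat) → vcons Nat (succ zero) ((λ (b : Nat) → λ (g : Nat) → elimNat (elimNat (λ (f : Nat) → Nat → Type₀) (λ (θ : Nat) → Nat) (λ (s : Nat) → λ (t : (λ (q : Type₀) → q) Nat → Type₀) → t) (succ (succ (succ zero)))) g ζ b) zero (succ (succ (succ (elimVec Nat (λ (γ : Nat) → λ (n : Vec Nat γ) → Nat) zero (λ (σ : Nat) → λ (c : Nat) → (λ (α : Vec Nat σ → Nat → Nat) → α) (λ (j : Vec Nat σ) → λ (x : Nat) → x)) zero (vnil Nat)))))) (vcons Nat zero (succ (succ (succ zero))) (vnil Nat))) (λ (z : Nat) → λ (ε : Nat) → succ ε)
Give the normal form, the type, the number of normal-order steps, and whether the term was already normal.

resulting normal form:
  vcons Nat (succ zero) (succ (succ (succ zero))) (vcons Nat zero (succ (succ (succ zero))) (vnil Nat))
type:
  Vec Nat (succ (succ zero))
reduction steps (normal order): 5
term was already normal: no
first contracted redex: a beta-redex


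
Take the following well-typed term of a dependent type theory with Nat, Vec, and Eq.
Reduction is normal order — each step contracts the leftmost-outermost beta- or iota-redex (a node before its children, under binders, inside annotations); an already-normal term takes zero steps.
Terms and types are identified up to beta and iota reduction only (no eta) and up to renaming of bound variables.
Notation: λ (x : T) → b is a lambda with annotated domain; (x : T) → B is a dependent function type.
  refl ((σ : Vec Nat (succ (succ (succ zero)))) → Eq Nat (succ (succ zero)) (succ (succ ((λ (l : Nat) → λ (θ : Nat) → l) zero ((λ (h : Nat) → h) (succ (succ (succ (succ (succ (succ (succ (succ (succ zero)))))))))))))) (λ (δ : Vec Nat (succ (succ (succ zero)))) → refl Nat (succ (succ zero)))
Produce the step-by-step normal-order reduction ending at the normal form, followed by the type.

reduction (normal order):
  refl ((σ : Vec Nat (succ (succ (succ zero)))) → Eq Nat (succ (succ zero)) (succ (succ ((λ (l : Nat) → λ (θ : Nat) → l) zero ((λ (h : Nat) → h) (succ (succ (succ (succ (succ (succ (succ (succ (succ zero)))))))))))))) (λ (δ : Vec Nat (succ (succ (succ zero)))) → refl Nat (succ (succ zero)))
  ~> refl ((σ : Vec Nat (succ (succ (succ zero)))) → Eq Nat (succ (succ zero)) (succ (succ ((λ (l : Nat) → zero) ((λ (θ : Nat) → θ) (succ (succ (succ (succ (succ (succ (succ (succ (succ zero)))))))))))))) (λ (h : Vec Nat (succ (succ (succ zero)))) → refl Nat (succ (succ zero)))
  ~> refl ((σ : Vec Nat (succ (succ (succ zero)))) → Eq Nat (succ (succ zero)) (succ (succ zero))) (λ (l : Vec Nat (succ (succ (succ zero)))) → refl Nat (succ (succ zero)))
type:
  Eq ((σ : Vec Nat (succ (succ (succ zero)))) → Eq Nat (succ (succ zero)) (succ (succ zero))) (λ (l : Vec Nat (succ (succ (succ zero)))) → refl Nat (succ (succ zero))) (λ (θ : Vec Nat (succ (succ (succ zero)))) → refl Nat (succ (succ zero)))


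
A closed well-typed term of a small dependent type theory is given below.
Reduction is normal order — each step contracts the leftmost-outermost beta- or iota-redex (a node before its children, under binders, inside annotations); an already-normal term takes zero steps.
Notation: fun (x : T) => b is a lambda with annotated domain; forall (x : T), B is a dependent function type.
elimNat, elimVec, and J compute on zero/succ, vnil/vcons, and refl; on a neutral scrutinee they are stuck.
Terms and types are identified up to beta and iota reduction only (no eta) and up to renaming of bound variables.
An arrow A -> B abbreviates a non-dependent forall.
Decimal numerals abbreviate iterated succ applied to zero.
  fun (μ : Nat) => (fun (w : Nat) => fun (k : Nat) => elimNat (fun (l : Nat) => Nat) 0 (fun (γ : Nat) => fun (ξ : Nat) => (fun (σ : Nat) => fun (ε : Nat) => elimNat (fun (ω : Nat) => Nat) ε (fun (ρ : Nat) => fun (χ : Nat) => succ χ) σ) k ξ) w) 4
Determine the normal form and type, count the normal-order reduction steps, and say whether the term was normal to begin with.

reduced normal form:
  fun (μ : Nat) => fun (w : Nat) => elimNat (fun (k : Nat) => Nat) (elimNat (fun (l : Nat) => Nat) (elimNat (fun (γ : Nat) => Nat) (elimNat (fun (ξ : Nat) => Nat) 0 (fun (σ : Nat) => fun (ε : Nat) => succ ε) w) (fun (ω : Nat) => fun (ρ : Nat) => succ ρ) w) (fun (χ : Nat) => fun (e : Nat) => succ e) w) (fun (n : Nat) => fun (α : Nat) => succ α) w
inferred type:
  Nat -> Nat -> Nat
reduction steps (normal order): 22
already normal: no
first redex: a beta-redex


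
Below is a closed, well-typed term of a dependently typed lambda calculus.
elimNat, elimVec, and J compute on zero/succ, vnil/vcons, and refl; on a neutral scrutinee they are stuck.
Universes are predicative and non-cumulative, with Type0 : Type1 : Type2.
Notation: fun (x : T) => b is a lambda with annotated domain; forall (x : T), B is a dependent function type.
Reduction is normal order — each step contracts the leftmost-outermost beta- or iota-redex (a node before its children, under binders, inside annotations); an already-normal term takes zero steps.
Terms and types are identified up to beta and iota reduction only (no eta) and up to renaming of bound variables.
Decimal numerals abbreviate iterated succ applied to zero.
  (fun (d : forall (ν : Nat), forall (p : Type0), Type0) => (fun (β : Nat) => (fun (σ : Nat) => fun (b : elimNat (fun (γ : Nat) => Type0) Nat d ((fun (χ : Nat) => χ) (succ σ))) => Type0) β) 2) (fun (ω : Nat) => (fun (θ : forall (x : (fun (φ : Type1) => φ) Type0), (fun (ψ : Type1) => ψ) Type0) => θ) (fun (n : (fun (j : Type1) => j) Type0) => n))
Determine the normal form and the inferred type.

resulting normal form:
  fun (d : Nat) => Type0
inferred type:
  forall (d : Nat), Type1


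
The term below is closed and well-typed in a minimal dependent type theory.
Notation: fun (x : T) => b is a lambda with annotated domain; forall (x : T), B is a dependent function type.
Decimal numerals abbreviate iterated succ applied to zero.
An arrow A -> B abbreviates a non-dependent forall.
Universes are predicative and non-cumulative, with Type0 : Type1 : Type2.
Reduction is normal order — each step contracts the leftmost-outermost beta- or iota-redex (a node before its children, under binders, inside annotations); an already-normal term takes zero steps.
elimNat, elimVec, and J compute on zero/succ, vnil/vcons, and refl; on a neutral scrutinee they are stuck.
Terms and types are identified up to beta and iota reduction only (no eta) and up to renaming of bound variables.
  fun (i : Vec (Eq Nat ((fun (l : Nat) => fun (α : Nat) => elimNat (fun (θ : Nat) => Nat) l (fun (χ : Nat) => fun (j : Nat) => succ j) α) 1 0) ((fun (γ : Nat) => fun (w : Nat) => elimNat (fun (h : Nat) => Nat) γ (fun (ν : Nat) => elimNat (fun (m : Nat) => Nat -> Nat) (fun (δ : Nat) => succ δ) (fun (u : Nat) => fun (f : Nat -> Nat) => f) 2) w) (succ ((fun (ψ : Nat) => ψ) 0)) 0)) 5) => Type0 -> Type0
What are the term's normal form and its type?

reduced normal form:
  fun (i : Vec (Eq Nat 1 1) 5) => Type0 -> Type0
inferred type:
  Vec (Eq Nat 1 1) 5 -> Type1


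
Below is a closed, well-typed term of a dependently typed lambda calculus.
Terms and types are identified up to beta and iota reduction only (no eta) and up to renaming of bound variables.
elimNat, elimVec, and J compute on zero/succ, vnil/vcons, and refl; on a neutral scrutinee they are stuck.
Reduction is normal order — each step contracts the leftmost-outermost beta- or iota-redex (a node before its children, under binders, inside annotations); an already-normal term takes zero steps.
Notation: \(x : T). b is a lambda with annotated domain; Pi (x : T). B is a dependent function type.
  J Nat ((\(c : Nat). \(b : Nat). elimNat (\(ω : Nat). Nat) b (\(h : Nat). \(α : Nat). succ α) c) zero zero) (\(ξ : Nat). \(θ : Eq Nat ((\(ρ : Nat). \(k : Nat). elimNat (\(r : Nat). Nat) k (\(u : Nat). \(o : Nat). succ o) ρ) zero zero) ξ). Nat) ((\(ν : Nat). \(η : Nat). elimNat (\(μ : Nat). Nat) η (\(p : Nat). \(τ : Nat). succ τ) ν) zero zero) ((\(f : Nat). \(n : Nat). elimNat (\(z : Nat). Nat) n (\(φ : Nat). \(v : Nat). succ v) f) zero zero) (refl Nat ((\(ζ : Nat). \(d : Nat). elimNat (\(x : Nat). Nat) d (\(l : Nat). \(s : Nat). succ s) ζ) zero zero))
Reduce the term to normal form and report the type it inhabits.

resulting normal form:
  zero
inferred type:
  Nat
observation: the first redex contracted is a J iota-redex; the normal form is reached in 4 normal-order steps.


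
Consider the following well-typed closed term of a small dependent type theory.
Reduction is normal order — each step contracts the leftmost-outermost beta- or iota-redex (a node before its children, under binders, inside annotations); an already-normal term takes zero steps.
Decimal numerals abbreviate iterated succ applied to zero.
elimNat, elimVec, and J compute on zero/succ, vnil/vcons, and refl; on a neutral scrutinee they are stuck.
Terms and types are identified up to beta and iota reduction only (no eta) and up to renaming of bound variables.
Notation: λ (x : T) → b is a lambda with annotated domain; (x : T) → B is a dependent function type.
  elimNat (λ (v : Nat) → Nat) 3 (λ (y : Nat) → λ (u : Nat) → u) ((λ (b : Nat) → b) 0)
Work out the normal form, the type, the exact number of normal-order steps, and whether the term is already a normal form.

normal form:
  3
the term's type:
  Nat
steps to reach normal form (normal order): 2
already normal: no
first contracted redex: a beta-redex


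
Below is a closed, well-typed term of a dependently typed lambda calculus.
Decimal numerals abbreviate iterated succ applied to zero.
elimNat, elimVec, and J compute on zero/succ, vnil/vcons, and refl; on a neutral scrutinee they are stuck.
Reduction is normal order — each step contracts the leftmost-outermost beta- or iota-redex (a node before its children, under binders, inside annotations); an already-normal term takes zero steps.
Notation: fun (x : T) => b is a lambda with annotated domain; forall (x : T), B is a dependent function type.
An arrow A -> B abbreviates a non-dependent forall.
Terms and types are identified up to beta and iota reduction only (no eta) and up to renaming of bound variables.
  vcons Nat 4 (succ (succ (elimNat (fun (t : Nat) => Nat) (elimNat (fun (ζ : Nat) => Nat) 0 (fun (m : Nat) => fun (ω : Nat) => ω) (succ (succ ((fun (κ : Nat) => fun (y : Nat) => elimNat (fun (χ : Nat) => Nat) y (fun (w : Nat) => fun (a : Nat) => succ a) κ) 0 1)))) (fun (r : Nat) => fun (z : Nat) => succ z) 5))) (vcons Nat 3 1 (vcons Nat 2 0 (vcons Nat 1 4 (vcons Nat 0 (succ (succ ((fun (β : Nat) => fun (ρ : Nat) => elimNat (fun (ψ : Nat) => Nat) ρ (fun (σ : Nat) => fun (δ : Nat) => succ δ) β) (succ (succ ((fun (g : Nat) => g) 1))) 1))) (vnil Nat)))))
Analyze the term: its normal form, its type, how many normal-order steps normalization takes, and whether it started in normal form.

reduced normal form:
  vcons Nat 4 7 (vcons Nat 3 1 (vcons Nat 2 0 (vcons Nat 1 4 (vcons Nat 0 6 (vnil Nat)))))
inferred type:
  Vec Nat 5
normal-order step count: 42
already normal: no
first redex: an elimNat iota-redex
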